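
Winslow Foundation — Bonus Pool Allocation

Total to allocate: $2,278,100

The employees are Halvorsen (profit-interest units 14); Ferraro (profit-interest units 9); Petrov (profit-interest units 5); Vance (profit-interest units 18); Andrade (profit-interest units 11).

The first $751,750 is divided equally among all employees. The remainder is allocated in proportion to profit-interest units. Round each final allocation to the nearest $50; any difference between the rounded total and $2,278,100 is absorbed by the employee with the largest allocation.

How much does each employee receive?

First tranche $751,750 split equally: $150,350 each.
Remainder $1,526,350 by profit-interest units (total 57): Halvorsen 374,892.98 → $374,900; Ferraro 241,002.63 → $241,000; Petrov 133,890.35 → $133,900; Vance 482,005.26 → $482,000; Andrade 294,558.77 → $294,550.
Totals: Halvorsen $150,350 + $374,900 = $525,250; Ferraro $150,350 + $241,000 = $391,350; Petrov $150,350 + $133,900 = $284,250; Vance $150,350 + $482,000 = $632,350; Andrade $150,350 + $294,550 = $444,900.

Halvorsen: $525,250 · Ferraro: $391,350 · Petrov: $284,250 · Vance: $632,350 · Andrade: $444,900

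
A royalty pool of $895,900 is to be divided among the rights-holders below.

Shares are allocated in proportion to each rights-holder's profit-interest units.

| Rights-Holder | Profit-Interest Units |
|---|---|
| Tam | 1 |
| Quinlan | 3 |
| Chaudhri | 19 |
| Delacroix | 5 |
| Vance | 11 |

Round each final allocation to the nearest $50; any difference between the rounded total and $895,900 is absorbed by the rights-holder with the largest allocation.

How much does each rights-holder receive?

Tam: $22,950 · Quinlan: $68,900 · Chaudhri: $436,500 · Delacroix: $114,850 · Vance: $252,700

Combined profit-interest units = 39.
Pro-rata amounts: Tam 1/39 × $895,900 = 22,971.79; Quinlan 3/39 × $895,900 = 68,915.38; Chaudhri 19/39 × $895,900 = 436,464.10; Delacroix 5/39 × $895,900 = 114,858.97; Vance 11/39 × $895,900 = 252,689.74.
At nearest $50: Tam $22,950; Quinlan $68,900; Chaudhri $436,450; Delacroix $114,850; Vance $252,700. Sum = $895,850.
Difference $895,900 − $895,850 = +$50 applied to largest allocation (Chaudhri): Chaudhri becomes $436,500.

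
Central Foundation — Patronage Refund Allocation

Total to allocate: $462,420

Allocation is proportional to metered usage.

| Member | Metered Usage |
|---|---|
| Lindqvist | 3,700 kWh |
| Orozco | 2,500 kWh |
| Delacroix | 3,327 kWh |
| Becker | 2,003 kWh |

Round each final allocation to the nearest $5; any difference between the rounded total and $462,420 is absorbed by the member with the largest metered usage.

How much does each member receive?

Lindqvist: $148,395 · Orozco: $100,265 · Delacroix: $133,430 · Becker: $80,330

Sum of metered usage: 11,530.
Raw shares: Lindqvist 3,700/11,530 × $462,420 = 148,391.50; Orozco 2,500/11,530 × $462,420 = 100,264.53; Delacroix 3,327/11,530 × $462,420 = 133,432.03; Becker 2,003/11,530 × $462,420 = 80,331.94.
At nearest $5: Lindqvist $148,390; Orozco $100,265; Delacroix $133,430; Becker $80,330. Sum = $462,415.
Difference $462,420 − $462,415 = +$5 applied to largest metered usage (Lindqvist): Lindqvist becomes $148,395.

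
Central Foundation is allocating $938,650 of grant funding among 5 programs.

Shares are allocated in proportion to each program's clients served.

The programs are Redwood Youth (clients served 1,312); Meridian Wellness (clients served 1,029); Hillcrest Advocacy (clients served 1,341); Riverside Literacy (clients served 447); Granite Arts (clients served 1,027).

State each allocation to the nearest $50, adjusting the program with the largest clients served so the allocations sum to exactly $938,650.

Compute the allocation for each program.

Redwood Youth: $238,850; Meridian Wellness: $187,350; Hillcrest Advocacy: $244,100; Riverside Literacy: $81,400; Granite Arts: $186,950

Sum of clients served: 5,156.
Proportional shares: Redwood Youth 1,312/5,156 × $938,650 = 238,849.65; Meridian Wellness 1,029/5,156 × $938,650 = 187,329.49; Hillcrest Advocacy 1,341/5,156 × $938,650 = 244,129.10; Riverside Literacy 447/5,156 × $938,650 = 81,376.37; Granite Arts 1,027/5,156 × $938,650 = 186,965.39.
Rounded to nearest $50: Redwood Youth $238,850; Meridian Wellness $187,350; Hillcrest Advocacy $244,150; Riverside Literacy $81,400; Granite Arts $186,950. Sum = $938,700.
Difference $938,650 − $938,700 = −$50 applied to largest clients served (Hillcrest Advocacy): Hillcrest Advocacy becomes $244,100.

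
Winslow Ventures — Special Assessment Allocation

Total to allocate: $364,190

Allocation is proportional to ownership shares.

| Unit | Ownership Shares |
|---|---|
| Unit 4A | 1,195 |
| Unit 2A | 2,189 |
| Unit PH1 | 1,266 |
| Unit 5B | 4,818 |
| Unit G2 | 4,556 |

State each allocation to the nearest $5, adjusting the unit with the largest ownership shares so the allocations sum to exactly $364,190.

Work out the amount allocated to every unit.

Ownership shares total: 1,195 + 2,189 + 1,266 + 4,818 + 4,556 = 14,024.
Proportional shares: Unit 4A 31,033.02; Unit 2A 56,846.26; Unit PH1 32,876.82; Unit 5B 125,118.90; Unit G2 118,315.01.
Rounded to nearest $5: Unit 4A $31,035; Unit 2A $56,845; Unit PH1 $32,875; Unit 5B $125,120; Unit G2 $118,315. Sum = $364,190.
Rounded total matches; no reconciliation needed.

Unit 4A: $31,035 | Unit 2A: $56,845 | Unit PH1: $32,875 | Unit 5B: $125,120 | Unit G2: $118,315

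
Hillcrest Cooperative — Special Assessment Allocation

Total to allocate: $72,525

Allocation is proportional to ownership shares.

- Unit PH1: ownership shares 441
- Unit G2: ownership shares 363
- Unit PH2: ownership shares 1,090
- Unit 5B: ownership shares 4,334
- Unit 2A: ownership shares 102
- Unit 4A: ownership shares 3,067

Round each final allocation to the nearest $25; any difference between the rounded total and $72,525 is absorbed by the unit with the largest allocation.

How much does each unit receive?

Unit PH1: $3,400 | Unit G2: $2,800 | Unit PH2: $8,400 | Unit 5B: $33,475 | Unit 2A: $775 | Unit 4A: $23,675

Combined ownership shares = 9,397.
Proportional shares: Unit PH1 441/9,397 × $72,525 = 3,403.59; Unit G2 363/9,397 × $72,525 = 2,801.59; Unit PH2 1,090/9,397 × $72,525 = 8,412.499; Unit 5B 4,334/9,397 × $72,525 = 33,449.33; Unit 2A 102/9,397 × $72,525 = 787.22; Unit 4A 3,067/9,397 × $72,525 = 23,670.76.
Rounded to nearest $25: Unit PH1 $3,400; Unit G2 $2,800; Unit PH2 $8,400; Unit 5B $33,450; Unit 2A $775; Unit 4A $23,675. Sum = $72,500.
Difference $72,525 − $72,500 = +$25 applied to largest allocation (Unit 5B): Unit 5B becomes $33,475.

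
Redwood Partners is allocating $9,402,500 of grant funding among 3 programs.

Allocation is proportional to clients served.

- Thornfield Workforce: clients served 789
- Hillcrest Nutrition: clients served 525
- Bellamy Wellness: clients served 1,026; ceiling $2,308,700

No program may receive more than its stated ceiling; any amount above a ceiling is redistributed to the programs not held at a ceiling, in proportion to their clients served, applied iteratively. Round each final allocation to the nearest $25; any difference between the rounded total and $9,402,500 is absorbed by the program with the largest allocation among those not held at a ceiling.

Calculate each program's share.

Thornfield Workforce: $4,259,525 | Hillcrest Nutrition: $2,834,275 | Bellamy Wellness: $2,308,700

Clients served total: 2,340.
Unconstrained shares: Thornfield Workforce 3,170,330.13; Hillcrest Nutrition 2,109,535.26; Bellamy Wellness 4,122,634.62.
Held at cap: Bellamy Wellness ($2,308,700); balance $7,093,800 reallocated over remaining clients served 1,314.
Shares after redistribution: Thornfield Workforce 4,259,519.18 → $4,259,525; Hillcrest Nutrition 2,834,280.82 → $2,834,275.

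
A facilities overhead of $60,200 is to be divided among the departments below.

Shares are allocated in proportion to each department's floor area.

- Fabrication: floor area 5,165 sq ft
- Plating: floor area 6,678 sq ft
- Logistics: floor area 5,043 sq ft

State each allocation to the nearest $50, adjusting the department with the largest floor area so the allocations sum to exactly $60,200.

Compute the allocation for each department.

Sum of floor area: 5,165 + 6,678 + 5,043 = 16,886.
Pro-rata amounts: Fabrication 18,413.66; Plating 23,807.63; Logistics 17,978.72.
Rounded to nearest $50: Fabrication $18,400; Plating $23,800; Logistics $18,000. Sum = $60,200.
Sum already equals the total — no adjustment.

Fabrication: $18,400 | Plating: $23,800 | Logistics: $18,000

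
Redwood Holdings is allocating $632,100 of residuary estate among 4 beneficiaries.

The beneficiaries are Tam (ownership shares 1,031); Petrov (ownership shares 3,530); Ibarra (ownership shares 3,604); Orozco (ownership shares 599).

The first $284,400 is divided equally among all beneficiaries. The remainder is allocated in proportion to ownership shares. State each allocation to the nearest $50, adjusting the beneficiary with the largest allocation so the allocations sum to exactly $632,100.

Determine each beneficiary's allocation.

Tam: $112,000 | Petrov: $211,150 | Ibarra: $214,100 | Orozco: $94,850

Equal tier: $284,400 ÷ 4 = $71,100 apiece.
Remainder $347,700 by ownership shares (total 8,764): Tam 40,903.55 → $40,900; Petrov 140,048.04 → $140,050; Ibarra 142,983.89 → $143,000; Orozco 23,764.53 → $23,750.
Totals: Tam $71,100 + $40,900 = $112,000; Petrov $71,100 + $140,050 = $211,150; Ibarra $71,100 + $143,000 = $214,100; Orozco $71,100 + $23,750 = $94,850.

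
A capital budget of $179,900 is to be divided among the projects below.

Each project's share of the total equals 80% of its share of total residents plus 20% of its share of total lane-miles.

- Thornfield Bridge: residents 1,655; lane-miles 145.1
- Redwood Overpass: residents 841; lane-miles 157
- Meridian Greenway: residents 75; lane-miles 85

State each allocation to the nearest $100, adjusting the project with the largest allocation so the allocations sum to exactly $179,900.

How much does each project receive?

Thornfield Bridge: $106,100; Redwood Overpass: $61,700; Meridian Greenway: $12,100

Totals — residents 2,571, lane-miles 387.1.
Combined weights (80% residents + 20% lane-miles): Thornfield Bridge 0.5899; Redwood Overpass 0.3428; Meridian Greenway 0.0673.
Pro-rata amounts: Thornfield Bridge 106,130.64; Redwood Overpass 61,670.45; Meridian Greenway 12,098.91.
After rounding ($100): Thornfield Bridge $106,100; Redwood Overpass $61,700; Meridian Greenway $12,100. Sum = $179,900.
Rounded total matches; no reconciliation needed.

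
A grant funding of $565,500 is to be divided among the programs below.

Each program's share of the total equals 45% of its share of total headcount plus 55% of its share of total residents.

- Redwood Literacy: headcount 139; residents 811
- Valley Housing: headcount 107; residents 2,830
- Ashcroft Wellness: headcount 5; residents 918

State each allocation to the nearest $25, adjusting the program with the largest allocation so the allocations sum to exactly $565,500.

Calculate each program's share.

Headcount total 251; residents total 4,559.
Combined weights (45% headcount + 55% residents): Redwood Literacy 0.3470; Valley Housing 0.5332; Ashcroft Wellness 0.1197.
Unrounded shares: Redwood Literacy 196,252.60; Valley Housing 301,550.19; Ashcroft Wellness 67,697.20.
At nearest $25: Redwood Literacy $196,250; Valley Housing $301,550; Ashcroft Wellness $67,700. Sum = $565,500.
No rounding difference to absorb.

Redwood Literacy: $196,250 | Valley Housing: $301,550 | Ashcroft Wellness: $67,700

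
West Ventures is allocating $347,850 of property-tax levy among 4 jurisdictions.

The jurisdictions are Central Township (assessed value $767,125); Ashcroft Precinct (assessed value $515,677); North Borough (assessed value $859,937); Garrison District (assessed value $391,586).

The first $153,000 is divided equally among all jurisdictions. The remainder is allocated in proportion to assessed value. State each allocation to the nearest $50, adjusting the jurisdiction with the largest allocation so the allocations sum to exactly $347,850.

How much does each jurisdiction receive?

Central Township: $97,250; Ashcroft Precinct: $77,900; North Borough: $104,350; Garrison District: $68,350

$153,000 shared equally gives $38,250 per jurisdiction.
Remainder $194,850 by assessed value (total 2,534,325): Central Township 58,979.93 → $59,000; Ashcroft Precinct 39,647.51 → $39,650; North Borough 66,115.72 → $66,100; Garrison District 30,106.85 → $30,100.
Totals: Central Township $38,250 + $59,000 = $97,250; Ashcroft Precinct $38,250 + $39,650 = $77,900; North Borough $38,250 + $66,100 = $104,350; Garrison District $38,250 + $30,100 = $68,350.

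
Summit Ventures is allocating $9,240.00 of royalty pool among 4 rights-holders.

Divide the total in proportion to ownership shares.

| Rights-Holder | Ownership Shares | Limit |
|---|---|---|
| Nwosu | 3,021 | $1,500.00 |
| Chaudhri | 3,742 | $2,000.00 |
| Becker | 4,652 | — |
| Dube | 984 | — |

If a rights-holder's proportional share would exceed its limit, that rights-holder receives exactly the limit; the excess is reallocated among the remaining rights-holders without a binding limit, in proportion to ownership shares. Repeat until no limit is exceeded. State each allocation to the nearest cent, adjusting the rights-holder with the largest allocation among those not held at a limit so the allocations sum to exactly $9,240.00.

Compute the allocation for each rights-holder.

Nwosu: $1,500.00 | Chaudhri: $2,000.00 | Becker: $4,737.84 | Dube: $1,002.16

Sum of ownership shares: 12,399.
Pro-rata shares before constraints: Nwosu 2,251.3138; Chaudhri 2,788.6184; Becker 3,466.7699; Dube 733.2978.
Held at cap: Nwosu ($1,500.00), Chaudhri ($2,000.00); residual $5,740.00 reallocated over remaining ownership shares 5,636.
Shares after redistribution: Becker 4,737.8424 → $4,737.84; Dube 1,002.1576 → $1,002.16.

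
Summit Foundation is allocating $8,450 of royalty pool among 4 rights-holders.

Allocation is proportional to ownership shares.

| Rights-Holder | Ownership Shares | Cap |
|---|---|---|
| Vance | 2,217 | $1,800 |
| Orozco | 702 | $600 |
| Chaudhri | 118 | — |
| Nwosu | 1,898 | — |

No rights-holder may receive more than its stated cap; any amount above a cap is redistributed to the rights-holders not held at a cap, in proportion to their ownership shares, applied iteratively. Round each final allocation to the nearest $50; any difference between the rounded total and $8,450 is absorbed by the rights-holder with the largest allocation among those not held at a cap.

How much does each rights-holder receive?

Vance: $1,800 · Orozco: $600 · Chaudhri: $350 · Nwosu: $5,700

Combined ownership shares = 4,935.
Pro-rata shares before constraints: Vance 3,796.08; Orozco 1,202.01; Chaudhri 202.05; Nwosu 3,249.87.
Held at cap: Vance ($1,800), Orozco ($600); remaining pool $6,050 reallocated over remaining ownership shares 2,016.
Redistributed shares: Chaudhri 354.12 → $350; Nwosu 5,695.88 → $5,700.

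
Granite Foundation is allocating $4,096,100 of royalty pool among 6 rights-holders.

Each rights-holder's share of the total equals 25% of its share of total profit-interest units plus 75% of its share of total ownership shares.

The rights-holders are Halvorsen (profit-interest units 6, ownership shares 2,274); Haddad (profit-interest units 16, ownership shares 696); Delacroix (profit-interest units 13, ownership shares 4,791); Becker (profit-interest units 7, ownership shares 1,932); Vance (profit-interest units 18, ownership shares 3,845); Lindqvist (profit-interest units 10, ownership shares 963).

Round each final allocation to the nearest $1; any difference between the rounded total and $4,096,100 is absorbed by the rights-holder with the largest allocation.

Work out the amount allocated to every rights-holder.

Profit-interest units total 70; ownership shares total 14,501.
Composite weights (25% profit-interest units + 75% ownership shares): Halvorsen 0.1390; Haddad 0.0931; Delacroix 0.2942; Becker 0.1249; Vance 0.2632; Lindqvist 0.0855.
Raw shares: Halvorsen 569,526.45; Haddad 381,512.29; Delacroix 1,205,162.03; Becker 511,701.78; Vance 1,077,894.08; Lindqvist 350,303.37.
At nearest $1: Halvorsen $569,526; Haddad $381,512; Delacroix $1,205,162; Becker $511,702; Vance $1,077,894; Lindqvist $350,303. Sum = $4,096,099.
Difference $4,096,100 − $4,096,099 = +$1 applied to largest allocation (Delacroix): Delacroix becomes $1,205,163.

Halvorsen: $569,526 · Haddad: $381,512 · Delacroix: $1,205,163 · Becker: $511,702 · Vance: $1,077,894 · Lindqvist: $350,303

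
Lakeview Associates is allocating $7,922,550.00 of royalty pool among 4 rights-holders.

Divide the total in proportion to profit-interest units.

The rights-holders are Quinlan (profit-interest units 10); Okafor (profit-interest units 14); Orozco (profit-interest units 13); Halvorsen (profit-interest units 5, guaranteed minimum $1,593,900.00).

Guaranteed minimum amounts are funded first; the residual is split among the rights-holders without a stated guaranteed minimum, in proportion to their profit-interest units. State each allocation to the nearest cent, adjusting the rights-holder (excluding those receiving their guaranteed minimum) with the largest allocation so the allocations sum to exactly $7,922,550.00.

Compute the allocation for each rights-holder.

Quinlan: $1,710,445.95; Okafor: $2,394,624.32; Orozco: $2,223,579.73; Halvorsen: $1,593,900.00

Fund the minimums — Halvorsen $1,593,900.00. Balance $6,328,650.00.
Balance split over remaining profit-interest units 37: Quinlan 1,710,445.9459 → $1,710,445.95; Okafor 2,394,624.3243 → $2,394,624.32; Orozco 2,223,579.7297 → $2,223,579.73.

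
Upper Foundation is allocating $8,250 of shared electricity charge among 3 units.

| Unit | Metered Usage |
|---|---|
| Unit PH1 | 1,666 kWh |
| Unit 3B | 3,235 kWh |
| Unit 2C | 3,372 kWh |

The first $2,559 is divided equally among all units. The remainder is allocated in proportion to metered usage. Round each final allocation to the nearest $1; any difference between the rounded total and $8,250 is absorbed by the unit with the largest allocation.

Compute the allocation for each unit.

Unit PH1: $1,999 · Unit 3B: $3,078 · Unit 2C: $3,173

$2,559 shared equally gives $853 per unit.
Remainder $5,691 by metered usage (total 8,273): Unit PH1 1,146.04 → $1,146; Unit 3B 2,225.36 → $2,225; Unit 2C 2,319.60 → $2,320.
Totals: Unit PH1 $853 + $1,146 = $1,999; Unit 3B $853 + $2,225 = $3,078; Unit 2C $853 + $2,320 = $3,173.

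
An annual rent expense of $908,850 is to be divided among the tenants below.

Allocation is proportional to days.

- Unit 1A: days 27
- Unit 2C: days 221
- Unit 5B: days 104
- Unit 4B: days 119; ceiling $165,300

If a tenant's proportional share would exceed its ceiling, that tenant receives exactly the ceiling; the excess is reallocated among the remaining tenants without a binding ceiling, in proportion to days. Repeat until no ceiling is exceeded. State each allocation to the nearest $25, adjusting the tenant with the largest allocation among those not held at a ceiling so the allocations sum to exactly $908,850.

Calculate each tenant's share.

Total days = 471.
Unconstrained shares: Unit 1A 52,099.68; Unit 2C 426,445.54; Unit 5B 200,680.25; Unit 4B 229,624.52.
Held at cap: Unit 4B ($165,300); remaining pool $743,550 reallocated over remaining days 352.
Shares after redistribution: Unit 1A 57,033.66 → $57,025; Unit 2C 466,831.11 → $466,825; Unit 5B 219,685.23 → $219,675.
Rounding difference +$25 applied to Unit 2C → $466,850.

Unit 1A: $57,025 | Unit 2C: $466,850 | Unit 5B: $219,675 | Unit 4B: $165,300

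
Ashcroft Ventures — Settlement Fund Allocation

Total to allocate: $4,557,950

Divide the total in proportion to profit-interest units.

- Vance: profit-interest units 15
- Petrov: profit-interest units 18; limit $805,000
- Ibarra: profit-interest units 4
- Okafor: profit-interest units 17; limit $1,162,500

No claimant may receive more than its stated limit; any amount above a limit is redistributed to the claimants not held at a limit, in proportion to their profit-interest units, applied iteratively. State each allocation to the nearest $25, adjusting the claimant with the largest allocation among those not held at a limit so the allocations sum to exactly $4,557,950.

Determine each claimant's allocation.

Sum of profit-interest units: 54.
Unconstrained shares: Vance 1,266,097.22; Petrov 1,519,316.67; Ibarra 337,625.93; Okafor 1,434,910.19.
Capped: Petrov ($805,000), Okafor ($1,162,500); residual $2,590,450 reallocated over remaining profit-interest units 19.
Shares after redistribution: Vance 2,045,092.11 → $2,045,100; Ibarra 545,357.89 → $545,350.

Vance: $2,045,100; Petrov: $805,000; Ibarra: $545,350; Okafor: $1,162,500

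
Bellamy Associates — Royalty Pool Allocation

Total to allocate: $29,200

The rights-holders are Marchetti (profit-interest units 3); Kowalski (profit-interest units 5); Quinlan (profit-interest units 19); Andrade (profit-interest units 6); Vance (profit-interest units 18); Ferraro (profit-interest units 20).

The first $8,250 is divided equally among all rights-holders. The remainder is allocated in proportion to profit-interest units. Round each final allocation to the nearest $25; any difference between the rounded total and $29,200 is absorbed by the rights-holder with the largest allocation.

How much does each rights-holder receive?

First tranche $8,250 split equally: $1,375 each.
Remainder $20,950 by profit-interest units (total 71): Marchetti 885.21 → $875; Kowalski 1,475.35 → $1,475; Quinlan 5,606.34 → $5,600; Andrade 1,770.42 → $1,775; Vance 5,311.27 → $5,300; Ferraro 5,901.41 → $5,900.
Rounding difference +$25 on remainder applied to Ferraro.
Totals: Marchetti $1,375 + $875 = $2,250; Kowalski $1,375 + $1,475 = $2,850; Quinlan $1,375 + $5,600 = $6,975; Andrade $1,375 + $1,775 = $3,150; Vance $1,375 + $5,300 = $6,675; Ferraro $1,375 + $5,925 = $7,300.

Marchetti: $2,250; Kowalski: $2,850; Quinlan: $6,975; Andrade: $3,150; Vance: $6,675; Ferraro: $7,300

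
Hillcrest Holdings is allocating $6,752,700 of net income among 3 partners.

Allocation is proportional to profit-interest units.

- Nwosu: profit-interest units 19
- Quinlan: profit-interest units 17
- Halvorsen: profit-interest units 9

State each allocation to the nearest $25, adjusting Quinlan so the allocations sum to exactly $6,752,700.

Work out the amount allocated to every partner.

Total profit-interest units = 45.
Pro-rata amounts: Nwosu 19/45 × $6,752,700 = 2,851,140.00; Quinlan 17/45 × $6,752,700 = 2,551,020.00; Halvorsen 9/45 × $6,752,700 = 1,350,540.00.
Rounded to nearest $25: Nwosu $2,851,150; Quinlan $2,551,025; Halvorsen $1,350,550. Sum = $6,752,725.
Difference $6,752,700 − $6,752,725 = −$25 applied to Quinlan: Quinlan becomes $2,551,000.

Nwosu: $2,851,150 | Quinlan: $2,551,000 | Halvorsen: $1,350,550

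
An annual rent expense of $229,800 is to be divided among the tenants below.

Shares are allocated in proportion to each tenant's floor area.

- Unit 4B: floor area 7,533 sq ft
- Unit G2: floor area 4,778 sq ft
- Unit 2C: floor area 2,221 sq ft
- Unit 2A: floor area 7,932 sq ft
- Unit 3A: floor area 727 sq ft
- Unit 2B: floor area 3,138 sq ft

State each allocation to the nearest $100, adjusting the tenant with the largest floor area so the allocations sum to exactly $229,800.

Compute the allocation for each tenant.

Unit 4B: $65,700 · Unit G2: $41,700 · Unit 2C: $19,400 · Unit 2A: $69,300 · Unit 3A: $6,300 · Unit 2B: $27,400

Combined floor area = 26,329.
Pro-rata amounts: Unit 4B 7,533/26,329 × $229,800 = 65,748.16; Unit G2 4,778/26,329 × $229,800 = 41,702.47; Unit 2C 2,221/26,329 × $229,800 = 19,384.93; Unit 2A 7,932/26,329 × $229,800 = 69,230.64; Unit 3A 727/26,329 × $229,800 = 6,345.27; Unit 2B 3,138/26,329 × $229,800 = 27,388.52.
Rounded to nearest $100: Unit 4B $65,700; Unit G2 $41,700; Unit 2C $19,400; Unit 2A $69,200; Unit 3A $6,300; Unit 2B $27,400. Sum = $229,700.
Difference $229,800 − $229,700 = +$100 applied to largest floor area (Unit 2A): Unit 2A becomes $69,300.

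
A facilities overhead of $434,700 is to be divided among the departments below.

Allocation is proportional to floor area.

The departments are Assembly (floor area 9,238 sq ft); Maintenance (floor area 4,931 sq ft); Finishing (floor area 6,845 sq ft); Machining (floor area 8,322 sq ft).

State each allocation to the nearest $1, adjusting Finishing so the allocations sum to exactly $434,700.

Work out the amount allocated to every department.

Assembly: $136,888 · Maintenance: $73,067 · Finishing: $101,430 · Machining: $123,315

Sum of floor area: 29,336.
Unrounded shares: Assembly 9,238/29,336 × $434,700 = 136,888.42; Maintenance 4,931/29,336 × $434,700 = 73,067.42; Finishing 6,845/29,336 × $434,700 = 101,429.01; Machining 8,322/29,336 × $434,700 = 123,315.16.
At nearest $1: Assembly $136,888; Maintenance $73,067; Finishing $101,429; Machining $123,315. Sum = $434,699.
Difference $434,700 − $434,699 = +$1 applied to Finishing: Finishing becomes $101,430.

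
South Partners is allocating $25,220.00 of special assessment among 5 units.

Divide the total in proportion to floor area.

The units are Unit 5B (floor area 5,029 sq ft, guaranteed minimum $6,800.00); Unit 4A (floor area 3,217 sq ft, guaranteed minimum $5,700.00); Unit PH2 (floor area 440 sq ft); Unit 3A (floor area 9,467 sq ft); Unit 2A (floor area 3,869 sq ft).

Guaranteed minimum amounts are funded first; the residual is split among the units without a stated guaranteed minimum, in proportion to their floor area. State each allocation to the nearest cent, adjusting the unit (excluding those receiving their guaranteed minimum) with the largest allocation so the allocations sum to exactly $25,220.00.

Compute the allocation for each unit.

Guaranteed amounts: Unit 5B $6,800.00; Unit 4A $5,700.00. Balance $12,720.00.
Balance split over remaining floor area 13,776: Unit PH2 406.2718 → $406.27; Unit 3A 8,741.3066 → $8,741.31; Unit 2A 3,572.4216 → $3,572.42.

Unit 5B: $6,800.00 · Unit 4A: $5,700.00 · Unit PH2: $406.27 · Unit 3A: $8,741.31 · Unit 2A: $3,572.42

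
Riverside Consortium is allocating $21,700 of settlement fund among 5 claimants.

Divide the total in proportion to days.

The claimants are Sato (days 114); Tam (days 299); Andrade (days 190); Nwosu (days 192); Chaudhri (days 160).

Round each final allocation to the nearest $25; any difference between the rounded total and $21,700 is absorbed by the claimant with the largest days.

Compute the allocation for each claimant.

Sato: $2,600 · Tam: $6,775 · Andrade: $4,325 · Nwosu: $4,375 · Chaudhri: $3,625

Total days = 955.
Unrounded shares: Sato 114/955 × $21,700 = 2,590.37; Tam 299/955 × $21,700 = 6,794.03; Andrade 190/955 × $21,700 = 4,317.28; Nwosu 192/955 × $21,700 = 4,362.72; Chaudhri 160/955 × $21,700 = 3,635.60.
After rounding ($25): Sato $2,600; Tam $6,800; Andrade $4,325; Nwosu $4,375; Chaudhri $3,625. Sum = $21,725.
Difference $21,700 − $21,725 = −$25 applied to largest days (Tam): Tam becomes $6,775.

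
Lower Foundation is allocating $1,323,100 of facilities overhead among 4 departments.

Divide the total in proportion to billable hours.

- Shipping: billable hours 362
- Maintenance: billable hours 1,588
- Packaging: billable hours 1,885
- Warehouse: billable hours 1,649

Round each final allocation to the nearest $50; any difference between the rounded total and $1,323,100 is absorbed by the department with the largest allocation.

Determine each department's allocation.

Shipping: $87,350 · Maintenance: $383,150 · Packaging: $454,750 · Warehouse: $397,850

Total billable hours = 5,484.
Pro-rata amounts: Shipping 362/5,484 × $1,323,100 = 87,338.11; Maintenance 1,588/5,484 × $1,323,100 = 383,129.61; Packaging 1,885/5,484 × $1,323,100 = 454,785.47; Warehouse 1,649/5,484 × $1,323,100 = 397,846.81.
Rounded to nearest $50: Shipping $87,350; Maintenance $383,150; Packaging $454,800; Warehouse $397,850. Sum = $1,323,150.
Difference $1,323,100 − $1,323,150 = −$50 applied to largest allocation (Packaging): Packaging becomes $454,750.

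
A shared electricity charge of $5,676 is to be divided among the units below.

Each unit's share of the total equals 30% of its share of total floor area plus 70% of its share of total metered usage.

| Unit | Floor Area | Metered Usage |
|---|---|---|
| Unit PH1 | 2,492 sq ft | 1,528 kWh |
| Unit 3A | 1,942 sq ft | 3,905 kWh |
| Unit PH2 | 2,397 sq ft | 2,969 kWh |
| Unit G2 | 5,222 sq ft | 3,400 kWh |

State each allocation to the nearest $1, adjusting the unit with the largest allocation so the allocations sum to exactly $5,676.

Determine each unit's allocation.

Unit PH1: $866 · Unit 3A: $1,589 · Unit PH2: $1,338 · Unit G2: $1,883

Totals — floor area 12,053, metered usage 11,802.
Composite weights (30% floor area + 70% metered usage): Unit PH1 0.1527; Unit 3A 0.2799; Unit PH2 0.2358; Unit G2 0.3316.
Proportional shares: Unit PH1 866.47; Unit 3A 1,589.00; Unit PH2 1,338.17; Unit G2 1,882.37.
After rounding ($1): Unit PH1 $866; Unit 3A $1,589; Unit PH2 $1,338; Unit G2 $1,882. Sum = $5,675.
Difference $5,676 − $5,675 = +$1 applied to largest allocation (Unit G2): Unit G2 becomes $1,883.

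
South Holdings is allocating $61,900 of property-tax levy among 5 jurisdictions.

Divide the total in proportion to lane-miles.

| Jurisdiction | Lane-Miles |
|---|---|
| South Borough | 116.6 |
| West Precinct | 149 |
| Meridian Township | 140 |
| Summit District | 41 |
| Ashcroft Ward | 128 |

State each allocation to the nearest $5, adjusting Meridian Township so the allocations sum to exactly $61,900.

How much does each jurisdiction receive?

South Borough: $12,560 | West Precinct: $16,050 | Meridian Township: $15,085 | Summit District: $4,415 | Ashcroft Ward: $13,790

Sum of lane-miles: 574.6.
Unrounded shares: South Borough 116.6/574.6 × $61,900 = 12,560.98; West Precinct 149/574.6 × $61,900 = 16,051.34; Meridian Township 140/574.6 × $61,900 = 15,081.80; Summit District 41/574.6 × $61,900 = 4,416.81; Ashcroft Ward 128/574.6 × $61,900 = 13,789.07.
At nearest $5: South Borough $12,560; West Precinct $16,050; Meridian Township $15,080; Summit District $4,415; Ashcroft Ward $13,790. Sum = $61,895.
Difference $61,900 − $61,895 = +$5 applied to Meridian Township: Meridian Township becomes $15,085.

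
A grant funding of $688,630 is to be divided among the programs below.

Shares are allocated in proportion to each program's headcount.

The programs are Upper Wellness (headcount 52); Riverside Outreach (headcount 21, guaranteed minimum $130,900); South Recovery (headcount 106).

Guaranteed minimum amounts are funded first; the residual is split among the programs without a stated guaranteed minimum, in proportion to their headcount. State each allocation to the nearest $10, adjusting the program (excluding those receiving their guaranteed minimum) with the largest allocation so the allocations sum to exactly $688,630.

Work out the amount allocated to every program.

Upper Wellness: $183,560 · Riverside Outreach: $130,900 · South Recovery: $374,170

Minimums first: Riverside Outreach $130,900. Balance $557,730.
Balance split over remaining headcount 158: Upper Wellness 183,556.71 → $183,560; South Recovery 374,173.29 → $374,170.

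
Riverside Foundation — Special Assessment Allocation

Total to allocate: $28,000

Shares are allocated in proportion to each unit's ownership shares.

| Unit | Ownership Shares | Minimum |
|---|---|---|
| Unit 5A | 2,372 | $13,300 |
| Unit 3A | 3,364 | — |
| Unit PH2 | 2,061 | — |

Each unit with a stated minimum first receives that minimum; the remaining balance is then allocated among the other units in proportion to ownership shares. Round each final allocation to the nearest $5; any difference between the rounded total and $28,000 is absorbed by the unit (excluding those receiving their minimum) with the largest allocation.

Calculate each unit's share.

Guaranteed amounts: Unit 5A $13,300. Residual $14,700.
Residual split over remaining ownership shares 5,425: Unit 3A 9,115.35 → $9,115; Unit PH2 5,584.65 → $5,585.

Unit 5A: $13,300 · Unit 3A: $9,115 · Unit PH2: $5,585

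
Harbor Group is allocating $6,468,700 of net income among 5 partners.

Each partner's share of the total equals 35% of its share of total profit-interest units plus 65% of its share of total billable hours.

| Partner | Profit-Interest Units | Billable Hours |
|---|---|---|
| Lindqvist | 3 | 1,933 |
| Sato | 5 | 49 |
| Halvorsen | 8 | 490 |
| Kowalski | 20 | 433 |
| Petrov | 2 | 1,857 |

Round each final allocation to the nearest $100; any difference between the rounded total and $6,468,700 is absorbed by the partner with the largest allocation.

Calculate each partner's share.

Lindqvist: $1,885,500 | Sato: $341,200 | Halvorsen: $909,300 | Kowalski: $1,573,900 | Petrov: $1,758,800

Totals — profit-interest units 38, billable hours 4,762.
Blended shares (35% profit-interest units + 65% billable hours): Lindqvist 0.2915; Sato 0.0527; Halvorsen 0.1406; Kowalski 0.2433; Petrov 0.2719.
Proportional shares: Lindqvist 1,885,501.86; Sato 341,165.69; Halvorsen 909,291.40; Kowalski 1,573,924.26; Petrov 1,758,816.78.
After rounding ($100): Lindqvist $1,885,500; Sato $341,200; Halvorsen $909,300; Kowalski $1,573,900; Petrov $1,758,800. Sum = $6,468,700.
Sum already equals the total — no adjustment.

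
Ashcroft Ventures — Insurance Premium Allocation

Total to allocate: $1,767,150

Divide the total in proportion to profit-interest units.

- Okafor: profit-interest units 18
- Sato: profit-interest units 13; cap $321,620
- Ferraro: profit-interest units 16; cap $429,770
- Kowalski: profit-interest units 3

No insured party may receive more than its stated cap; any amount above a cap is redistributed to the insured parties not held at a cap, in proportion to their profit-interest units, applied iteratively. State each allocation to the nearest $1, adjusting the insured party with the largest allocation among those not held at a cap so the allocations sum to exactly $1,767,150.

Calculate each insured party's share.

Total profit-interest units = 50.
Proportional shares (ignoring caps): Okafor 636,174.00; Sato 459,459.00; Ferraro 565,488.00; Kowalski 106,029.00.
Held at cap: Sato ($321,620), Ferraro ($429,770); balance $1,015,760 reallocated over remaining profit-interest units 21.
Remaining shares: Okafor 870,651.43 → $870,651; Kowalski 145,108.57 → $145,109.

Okafor: $870,651; Sato: $321,620; Ferraro: $429,770; Kowalski: $145,109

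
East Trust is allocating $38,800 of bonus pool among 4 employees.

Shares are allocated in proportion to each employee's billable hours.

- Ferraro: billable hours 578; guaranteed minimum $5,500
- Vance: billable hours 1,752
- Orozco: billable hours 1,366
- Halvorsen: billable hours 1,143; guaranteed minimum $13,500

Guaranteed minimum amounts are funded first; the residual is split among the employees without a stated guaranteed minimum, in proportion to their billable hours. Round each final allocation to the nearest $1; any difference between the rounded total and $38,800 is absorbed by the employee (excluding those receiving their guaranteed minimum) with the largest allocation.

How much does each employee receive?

Minimums first: Ferraro $5,500; Halvorsen $13,500. Remaining pool $19,800.
Remaining pool split over remaining billable hours 3,118: Vance 11,125.59 → $11,126; Orozco 8,674.41 → $8,674.

Ferraro: $5,500; Vance: $11,126; Orozco: $8,674; Halvorsen: $13,500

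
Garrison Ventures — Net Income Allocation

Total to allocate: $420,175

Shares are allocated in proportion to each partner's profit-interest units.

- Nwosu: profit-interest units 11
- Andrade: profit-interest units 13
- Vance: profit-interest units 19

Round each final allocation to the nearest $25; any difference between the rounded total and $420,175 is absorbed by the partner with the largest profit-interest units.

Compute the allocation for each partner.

Sum of profit-interest units: 43.
Proportional shares: Nwosu 11/43 × $420,175 = 107,486.63; Andrade 13/43 × $420,175 = 127,029.65; Vance 19/43 × $420,175 = 185,658.72.
At nearest $25: Nwosu $107,475; Andrade $127,025; Vance $185,650. Sum = $420,150.
Difference $420,175 − $420,150 = +$25 applied to largest profit-interest units (Vance): Vance becomes $185,675.

Nwosu: $107,475 · Andrade: $127,025 · Vance: $185,675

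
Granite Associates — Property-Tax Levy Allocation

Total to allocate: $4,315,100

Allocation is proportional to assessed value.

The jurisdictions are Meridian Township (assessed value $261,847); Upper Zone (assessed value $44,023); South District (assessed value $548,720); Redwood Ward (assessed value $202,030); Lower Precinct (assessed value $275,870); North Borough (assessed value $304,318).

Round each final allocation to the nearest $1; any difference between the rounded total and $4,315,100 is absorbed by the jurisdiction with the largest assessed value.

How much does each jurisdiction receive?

Combined assessed value = 261,847 + 44,023 + 548,720 + 202,030 + 275,870 + 304,318 = 1,636,808.
Proportional shares: Meridian Township 690,304.54; Upper Zone 116,057.38; South District 1,446,584.86; Redwood Ward 532,609.60; Lower Precinct 727,273.23; North Borough 802,270.40.
After rounding ($1): Meridian Township $690,305; Upper Zone $116,057; South District $1,446,585; Redwood Ward $532,610; Lower Precinct $727,273; North Borough $802,270. Sum = $4,315,100.
No rounding difference to absorb.

Meridian Township: $690,305; Upper Zone: $116,057; South District: $1,446,585; Redwood Ward: $532,610; Lower Precinct: $727,273; North Borough: $802,270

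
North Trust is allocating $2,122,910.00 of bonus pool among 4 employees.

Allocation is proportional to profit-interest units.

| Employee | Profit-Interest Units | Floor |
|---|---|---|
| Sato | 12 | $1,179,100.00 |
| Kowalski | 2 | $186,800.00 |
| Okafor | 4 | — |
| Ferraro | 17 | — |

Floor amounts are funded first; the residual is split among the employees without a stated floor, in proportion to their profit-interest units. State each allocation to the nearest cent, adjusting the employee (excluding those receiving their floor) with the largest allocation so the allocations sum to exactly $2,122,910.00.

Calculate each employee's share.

Minimums first: Sato $1,179,100.00; Kowalski $186,800.00. Residual $757,010.00.
Residual split over remaining profit-interest units 21: Okafor 144,192.3810 → $144,192.38; Ferraro 612,817.6190 → $612,817.62.

Sato: $1,179,100.00; Kowalski: $186,800.00; Okafor: $144,192.38; Ferraro: $612,817.62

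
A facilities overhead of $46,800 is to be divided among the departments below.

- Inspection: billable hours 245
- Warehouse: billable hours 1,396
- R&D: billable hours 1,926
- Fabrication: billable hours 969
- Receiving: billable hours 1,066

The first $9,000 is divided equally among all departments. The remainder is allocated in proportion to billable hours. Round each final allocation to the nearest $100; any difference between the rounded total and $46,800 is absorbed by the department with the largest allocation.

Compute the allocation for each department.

Inspection: $3,500; Warehouse: $11,200; R&D: $14,800; Fabrication: $8,300; Receiving: $9,000

First tranche $9,000 split equally: $1,800 each.
Remainder $37,800 by billable hours (total 5,602): Inspection 1,653.16 → $1,700; Warehouse 9,419.64 → $9,400; R&D 12,995.86 → $13,000; Fabrication 6,538.41 → $6,500; Receiving 7,192.93 → $7,200.
Totals: Inspection $1,800 + $1,700 = $3,500; Warehouse $1,800 + $9,400 = $11,200; R&D $1,800 + $13,000 = $14,800; Fabrication $1,800 + $6,500 = $8,300; Receiving $1,800 + $7,200 = $9,000.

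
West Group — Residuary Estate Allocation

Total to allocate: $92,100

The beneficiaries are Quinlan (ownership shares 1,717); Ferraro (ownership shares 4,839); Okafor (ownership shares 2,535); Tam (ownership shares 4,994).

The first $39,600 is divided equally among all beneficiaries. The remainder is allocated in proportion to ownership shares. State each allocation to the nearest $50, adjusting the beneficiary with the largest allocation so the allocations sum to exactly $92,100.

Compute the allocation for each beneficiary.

First tranche $39,600 split equally: $9,900 each.
Remainder $52,500 by ownership shares (total 14,085): Quinlan 6,399.89 → $6,400; Ferraro 18,036.74 → $18,050; Okafor 9,448.88 → $9,450; Tam 18,614.48 → $18,600.
Totals: Quinlan $9,900 + $6,400 = $16,300; Ferraro $9,900 + $18,050 = $27,950; Okafor $9,900 + $9,450 = $19,350; Tam $9,900 + $18,600 = $28,500.

Quinlan: $16,300 · Ferraro: $27,950 · Okafor: $19,350 · Tam: $28,500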